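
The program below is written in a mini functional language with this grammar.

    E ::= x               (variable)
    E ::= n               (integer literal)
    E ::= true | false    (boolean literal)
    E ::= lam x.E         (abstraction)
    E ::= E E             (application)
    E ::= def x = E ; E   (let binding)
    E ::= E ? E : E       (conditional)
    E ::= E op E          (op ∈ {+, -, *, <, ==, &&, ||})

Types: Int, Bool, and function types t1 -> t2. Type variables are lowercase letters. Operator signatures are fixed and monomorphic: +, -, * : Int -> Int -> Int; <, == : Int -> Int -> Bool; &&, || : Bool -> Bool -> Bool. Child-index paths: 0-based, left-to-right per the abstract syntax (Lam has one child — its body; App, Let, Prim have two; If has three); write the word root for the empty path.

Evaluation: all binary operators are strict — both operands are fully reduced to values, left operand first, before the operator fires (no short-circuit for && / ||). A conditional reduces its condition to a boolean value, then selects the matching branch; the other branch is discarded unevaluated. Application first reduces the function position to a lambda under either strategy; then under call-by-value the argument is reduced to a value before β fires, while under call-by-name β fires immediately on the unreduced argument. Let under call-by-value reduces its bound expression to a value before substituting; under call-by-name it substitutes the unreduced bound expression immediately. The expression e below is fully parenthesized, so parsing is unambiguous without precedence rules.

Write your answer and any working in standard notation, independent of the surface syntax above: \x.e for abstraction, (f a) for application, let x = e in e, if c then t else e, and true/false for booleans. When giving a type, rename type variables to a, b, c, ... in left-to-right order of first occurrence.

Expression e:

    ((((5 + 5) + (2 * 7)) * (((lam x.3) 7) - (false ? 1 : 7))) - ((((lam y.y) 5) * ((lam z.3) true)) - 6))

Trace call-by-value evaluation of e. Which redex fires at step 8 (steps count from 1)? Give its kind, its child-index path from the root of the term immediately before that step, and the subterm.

Answer: beta at 1.0.0 : ((\y.y) 5)

Working:
step 0: ((((5 + 5) + (2 * 7)) * (((\x.3) 7) - (if false then 1 else 7))) - ((((\y.y) 5) * ((\z.3) true)) - 6))
step 1: [delta@0.0.0] (((10 + (2 * 7)) * (((\x.3) 7) - (if false then 1 else 7))) - ((((\y.y) 5) * ((\z.3) true)) - 6))
step 2: [delta@0.0.1] (((10 + 14) * (((\x.3) 7) - (if false then 1 else 7))) - ((((\y.y) 5) * ((\z.3) true)) - 6))
step 3: [delta@0.0] ((24 * (((\x.3) 7) - (if false then 1 else 7))) - ((((\y.y) 5) * ((\z.3) true)) - 6))
step 4: [beta@0.1.0] ((24 * (3 - (if false then 1 else 7))) - ((((\y.y) 5) * ((\z.3) true)) - 6))
step 5: [if@0.1.1] ((24 * (3 - 7)) - ((((\y.y) 5) * ((\z.3) true)) - 6))
step 6: [delta@0.1] ((24 * -4) - ((((\y.y) 5) * ((\z.3) true)) - 6))
step 7: [delta@0] (-96 - ((((\y.y) 5) * ((\z.3) true)) - 6))
step 8: [beta@1.0.0] (-96 - ((5 * ((\z.3) true)) - 6))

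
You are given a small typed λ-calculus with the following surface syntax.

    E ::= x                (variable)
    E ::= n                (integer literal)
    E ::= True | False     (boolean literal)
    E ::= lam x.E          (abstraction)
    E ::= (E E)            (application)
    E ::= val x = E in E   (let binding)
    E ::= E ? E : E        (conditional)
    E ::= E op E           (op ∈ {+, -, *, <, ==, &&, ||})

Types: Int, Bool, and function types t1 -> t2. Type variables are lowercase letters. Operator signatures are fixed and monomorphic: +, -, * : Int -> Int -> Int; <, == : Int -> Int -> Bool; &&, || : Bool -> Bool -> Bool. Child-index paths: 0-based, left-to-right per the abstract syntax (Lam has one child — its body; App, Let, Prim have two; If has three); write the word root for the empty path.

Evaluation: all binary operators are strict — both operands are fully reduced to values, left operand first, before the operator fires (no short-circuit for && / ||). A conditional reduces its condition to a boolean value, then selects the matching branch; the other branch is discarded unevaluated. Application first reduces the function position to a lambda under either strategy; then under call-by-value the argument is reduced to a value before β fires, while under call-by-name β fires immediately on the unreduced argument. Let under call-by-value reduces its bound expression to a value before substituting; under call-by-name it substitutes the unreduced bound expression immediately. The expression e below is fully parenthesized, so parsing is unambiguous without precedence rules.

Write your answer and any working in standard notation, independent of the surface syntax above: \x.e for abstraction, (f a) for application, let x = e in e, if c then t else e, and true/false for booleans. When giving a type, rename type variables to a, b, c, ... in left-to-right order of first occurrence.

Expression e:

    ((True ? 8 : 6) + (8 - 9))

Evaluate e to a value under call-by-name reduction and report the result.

Working:
step 0: ((if true then 8 else 6) + (8 - 9))
step 1: [if@0] (8 + (8 - 9))
step 2: [delta@1] (8 + -1)
step 3: [delta@root] 7

Answer: 7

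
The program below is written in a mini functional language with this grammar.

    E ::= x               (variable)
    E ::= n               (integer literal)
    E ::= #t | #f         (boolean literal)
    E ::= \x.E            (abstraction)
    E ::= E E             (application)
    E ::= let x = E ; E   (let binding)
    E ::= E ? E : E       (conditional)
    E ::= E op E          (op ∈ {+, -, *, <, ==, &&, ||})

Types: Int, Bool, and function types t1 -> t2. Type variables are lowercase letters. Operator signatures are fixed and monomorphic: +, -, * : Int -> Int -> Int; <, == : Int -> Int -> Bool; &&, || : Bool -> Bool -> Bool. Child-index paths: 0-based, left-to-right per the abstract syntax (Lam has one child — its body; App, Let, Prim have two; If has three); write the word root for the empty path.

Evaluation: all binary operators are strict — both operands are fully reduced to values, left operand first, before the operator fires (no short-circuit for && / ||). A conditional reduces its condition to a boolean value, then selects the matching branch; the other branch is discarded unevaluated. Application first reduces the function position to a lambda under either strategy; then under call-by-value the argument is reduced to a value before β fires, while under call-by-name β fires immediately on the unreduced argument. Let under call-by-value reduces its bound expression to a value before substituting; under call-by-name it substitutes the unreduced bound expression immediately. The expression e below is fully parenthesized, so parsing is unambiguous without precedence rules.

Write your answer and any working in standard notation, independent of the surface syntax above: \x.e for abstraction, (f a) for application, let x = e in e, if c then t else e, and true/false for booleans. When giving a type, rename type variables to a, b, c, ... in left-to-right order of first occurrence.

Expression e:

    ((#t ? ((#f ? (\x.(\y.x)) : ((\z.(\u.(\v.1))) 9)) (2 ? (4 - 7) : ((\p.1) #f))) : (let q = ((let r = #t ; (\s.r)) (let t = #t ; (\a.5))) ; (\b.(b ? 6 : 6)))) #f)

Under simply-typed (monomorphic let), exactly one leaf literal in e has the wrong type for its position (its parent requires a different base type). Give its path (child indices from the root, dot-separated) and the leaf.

Answer: 0.1.1.0 : 2

Derivation:
  unify Bool ~ Bool
  unify Bool ~ Bool
x : a
\y._ : b -> a
\x._ : a -> b -> a
\v._ : e -> Int
\u._ : d -> e -> Int
\z._ : c -> d -> e -> Int
  unify c -> d -> e -> Int ~ Int -> f
  unify c ~ Int
  unify d -> e -> Int ~ f
_ _ : d -> e -> Int
  unify a -> b -> a ~ d -> e -> Int
  unify a ~ d
  unify b -> d ~ e -> Int
  unify b ~ e
  unify d ~ Int
  unify Int ~ Bool
  FAIL: mismatch Int ~ Bool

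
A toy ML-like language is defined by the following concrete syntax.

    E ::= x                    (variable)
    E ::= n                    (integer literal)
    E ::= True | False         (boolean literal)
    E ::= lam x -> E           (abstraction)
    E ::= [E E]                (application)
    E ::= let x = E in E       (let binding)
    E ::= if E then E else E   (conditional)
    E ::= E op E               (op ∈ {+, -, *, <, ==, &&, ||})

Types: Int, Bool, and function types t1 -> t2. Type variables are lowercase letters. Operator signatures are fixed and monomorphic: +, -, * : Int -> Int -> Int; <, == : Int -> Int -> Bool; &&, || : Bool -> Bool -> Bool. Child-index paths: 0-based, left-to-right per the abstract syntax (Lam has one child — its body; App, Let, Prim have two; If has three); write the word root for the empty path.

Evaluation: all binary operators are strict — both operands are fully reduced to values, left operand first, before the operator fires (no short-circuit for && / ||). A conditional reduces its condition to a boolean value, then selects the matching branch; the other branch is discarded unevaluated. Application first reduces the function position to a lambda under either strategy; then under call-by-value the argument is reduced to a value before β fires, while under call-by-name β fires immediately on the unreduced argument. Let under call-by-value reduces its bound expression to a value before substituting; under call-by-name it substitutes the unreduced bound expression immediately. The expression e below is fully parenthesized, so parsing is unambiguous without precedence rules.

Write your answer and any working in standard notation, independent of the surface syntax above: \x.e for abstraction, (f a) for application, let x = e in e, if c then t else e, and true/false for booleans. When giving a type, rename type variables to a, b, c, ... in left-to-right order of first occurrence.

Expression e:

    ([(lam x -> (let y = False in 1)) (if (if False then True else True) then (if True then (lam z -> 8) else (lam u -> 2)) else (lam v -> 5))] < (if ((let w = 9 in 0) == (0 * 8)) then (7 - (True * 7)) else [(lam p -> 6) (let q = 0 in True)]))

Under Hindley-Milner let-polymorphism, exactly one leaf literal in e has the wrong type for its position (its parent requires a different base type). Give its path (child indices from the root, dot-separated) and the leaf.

Answer: 1.1.1.0 : true

Working:
let y : Bool
\x._ : a -> Int
  unify Bool ~ Bool
  unify Bool ~ Bool
  unify Bool ~ Bool
  unify Bool ~ Bool
\z._ : b -> Int
\u._ : c -> Int
  unify b -> Int ~ c -> Int
  unify b ~ c
  unify Int ~ Int
\v._ : d -> Int
  unify c -> Int ~ d -> Int
  unify c ~ d
  unify Int ~ Int
  unify a -> Int ~ (d -> Int) -> e
  unify a ~ d -> Int
  unify Int ~ e
_ _ : Int
  unify Int ~ Int
let w : Int
  unify Int ~ Int
  unify Int ~ Int
  unify Int ~ Int
  unify Int ~ Int
  unify Bool ~ Bool
  unify Int ~ Int
  unify Bool ~ Int
  FAIL: mismatch Bool ~ Int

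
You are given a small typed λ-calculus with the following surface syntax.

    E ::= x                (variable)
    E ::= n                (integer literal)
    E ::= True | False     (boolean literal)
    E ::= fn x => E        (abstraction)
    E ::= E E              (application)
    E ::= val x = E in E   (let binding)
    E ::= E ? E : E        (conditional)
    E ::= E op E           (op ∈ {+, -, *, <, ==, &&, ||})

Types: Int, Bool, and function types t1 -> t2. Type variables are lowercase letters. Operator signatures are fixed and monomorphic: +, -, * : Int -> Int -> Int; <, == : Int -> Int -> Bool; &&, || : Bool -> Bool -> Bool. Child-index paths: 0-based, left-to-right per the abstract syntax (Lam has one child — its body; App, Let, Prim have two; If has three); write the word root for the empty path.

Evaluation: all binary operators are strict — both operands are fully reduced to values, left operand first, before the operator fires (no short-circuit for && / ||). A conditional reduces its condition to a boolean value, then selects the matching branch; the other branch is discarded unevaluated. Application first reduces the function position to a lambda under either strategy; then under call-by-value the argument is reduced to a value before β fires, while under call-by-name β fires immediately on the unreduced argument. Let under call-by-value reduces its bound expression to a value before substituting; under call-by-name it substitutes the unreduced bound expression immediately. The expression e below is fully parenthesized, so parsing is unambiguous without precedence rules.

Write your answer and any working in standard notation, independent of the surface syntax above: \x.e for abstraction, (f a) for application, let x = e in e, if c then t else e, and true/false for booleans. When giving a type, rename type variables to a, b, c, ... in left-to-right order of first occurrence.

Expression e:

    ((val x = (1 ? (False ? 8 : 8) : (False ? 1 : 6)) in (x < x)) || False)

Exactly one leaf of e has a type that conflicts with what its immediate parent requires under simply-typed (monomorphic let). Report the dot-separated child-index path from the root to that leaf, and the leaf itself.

Working:
  unify Int ~ Bool
  FAIL: mismatch Int ~ Bool

Answer: 0.0.0 : 1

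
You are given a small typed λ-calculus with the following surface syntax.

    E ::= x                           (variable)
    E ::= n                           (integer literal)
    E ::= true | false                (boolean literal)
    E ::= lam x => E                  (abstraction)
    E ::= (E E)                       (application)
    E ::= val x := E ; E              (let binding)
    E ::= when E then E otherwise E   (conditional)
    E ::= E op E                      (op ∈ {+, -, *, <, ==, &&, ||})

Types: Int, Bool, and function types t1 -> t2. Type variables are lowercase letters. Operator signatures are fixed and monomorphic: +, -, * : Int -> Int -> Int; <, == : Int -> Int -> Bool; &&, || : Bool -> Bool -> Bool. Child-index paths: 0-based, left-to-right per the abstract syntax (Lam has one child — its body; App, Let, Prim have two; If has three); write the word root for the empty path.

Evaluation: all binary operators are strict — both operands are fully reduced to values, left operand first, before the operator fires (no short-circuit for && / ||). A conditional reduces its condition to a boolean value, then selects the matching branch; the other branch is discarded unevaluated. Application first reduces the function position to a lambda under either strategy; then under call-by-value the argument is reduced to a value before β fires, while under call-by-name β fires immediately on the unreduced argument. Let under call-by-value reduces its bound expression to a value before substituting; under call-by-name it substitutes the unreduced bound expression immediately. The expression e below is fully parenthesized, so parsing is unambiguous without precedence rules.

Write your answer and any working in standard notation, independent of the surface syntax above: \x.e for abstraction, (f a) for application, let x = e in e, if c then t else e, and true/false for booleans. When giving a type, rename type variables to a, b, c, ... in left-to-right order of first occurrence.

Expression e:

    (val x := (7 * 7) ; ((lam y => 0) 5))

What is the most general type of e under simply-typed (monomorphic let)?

Working:
  unify Int ~ Int
  unify Int ~ Int
let x : Int
\y._ : a -> Int
  unify a -> Int ~ Int -> b
  unify a ~ Int
  unify Int ~ b
_ _ : Int

Answer: Int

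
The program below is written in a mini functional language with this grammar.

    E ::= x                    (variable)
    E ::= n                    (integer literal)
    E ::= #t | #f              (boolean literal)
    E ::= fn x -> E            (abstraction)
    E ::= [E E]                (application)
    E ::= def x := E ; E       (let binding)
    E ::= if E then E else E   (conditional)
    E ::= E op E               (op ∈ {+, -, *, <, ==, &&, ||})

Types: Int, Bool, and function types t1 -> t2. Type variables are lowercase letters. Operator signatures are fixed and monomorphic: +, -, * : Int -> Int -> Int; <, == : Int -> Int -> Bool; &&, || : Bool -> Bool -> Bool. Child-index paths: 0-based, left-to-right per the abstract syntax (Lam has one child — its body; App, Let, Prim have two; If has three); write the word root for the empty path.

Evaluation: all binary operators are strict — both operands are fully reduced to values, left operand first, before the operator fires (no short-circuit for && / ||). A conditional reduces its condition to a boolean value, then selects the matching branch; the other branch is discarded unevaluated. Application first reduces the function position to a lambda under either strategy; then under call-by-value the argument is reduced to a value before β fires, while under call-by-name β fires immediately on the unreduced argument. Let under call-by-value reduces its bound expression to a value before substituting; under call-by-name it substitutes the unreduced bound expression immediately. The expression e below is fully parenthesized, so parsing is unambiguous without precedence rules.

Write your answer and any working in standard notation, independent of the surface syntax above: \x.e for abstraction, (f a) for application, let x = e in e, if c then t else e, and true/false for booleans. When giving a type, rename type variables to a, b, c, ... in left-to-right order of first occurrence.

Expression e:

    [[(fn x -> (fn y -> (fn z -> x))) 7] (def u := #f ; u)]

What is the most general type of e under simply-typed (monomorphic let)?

Working:
x : a
\z._ : c -> a
\y._ : b -> c -> a
\x._ : a -> b -> c -> a
  unify a -> b -> c -> a ~ Int -> d
  unify a ~ Int
  unify b -> c -> Int ~ d
_ _ : b -> c -> Int
let u : Bool
u : Bool
  unify b -> c -> Int ~ Bool -> e
  unify b ~ Bool
  unify c -> Int ~ e
_ _ : c -> Int

Answer: a -> Int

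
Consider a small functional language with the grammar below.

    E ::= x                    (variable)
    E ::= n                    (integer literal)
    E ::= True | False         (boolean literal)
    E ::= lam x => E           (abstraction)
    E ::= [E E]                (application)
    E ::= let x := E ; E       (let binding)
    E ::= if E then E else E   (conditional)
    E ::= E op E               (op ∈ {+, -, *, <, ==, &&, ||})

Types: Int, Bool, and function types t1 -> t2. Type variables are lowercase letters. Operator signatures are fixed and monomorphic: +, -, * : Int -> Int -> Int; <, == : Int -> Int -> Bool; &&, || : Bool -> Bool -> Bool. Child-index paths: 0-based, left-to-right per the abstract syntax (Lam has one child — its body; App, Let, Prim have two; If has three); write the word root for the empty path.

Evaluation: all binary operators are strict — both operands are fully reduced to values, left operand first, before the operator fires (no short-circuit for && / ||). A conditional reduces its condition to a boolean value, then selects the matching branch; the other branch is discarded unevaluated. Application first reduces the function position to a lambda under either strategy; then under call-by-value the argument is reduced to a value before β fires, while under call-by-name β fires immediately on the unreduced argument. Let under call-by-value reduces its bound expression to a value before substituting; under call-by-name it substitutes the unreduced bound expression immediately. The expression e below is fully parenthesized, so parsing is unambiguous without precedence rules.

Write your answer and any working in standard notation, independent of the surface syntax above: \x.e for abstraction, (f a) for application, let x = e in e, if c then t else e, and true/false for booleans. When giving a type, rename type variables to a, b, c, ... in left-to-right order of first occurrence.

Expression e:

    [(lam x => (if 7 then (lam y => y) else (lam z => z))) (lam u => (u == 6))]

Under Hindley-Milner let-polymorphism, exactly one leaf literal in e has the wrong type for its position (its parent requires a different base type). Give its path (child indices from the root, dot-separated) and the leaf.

Trace:
  unify Int ~ Bool
  FAIL: mismatch Int ~ Bool

Answer: 0.0.0 : 7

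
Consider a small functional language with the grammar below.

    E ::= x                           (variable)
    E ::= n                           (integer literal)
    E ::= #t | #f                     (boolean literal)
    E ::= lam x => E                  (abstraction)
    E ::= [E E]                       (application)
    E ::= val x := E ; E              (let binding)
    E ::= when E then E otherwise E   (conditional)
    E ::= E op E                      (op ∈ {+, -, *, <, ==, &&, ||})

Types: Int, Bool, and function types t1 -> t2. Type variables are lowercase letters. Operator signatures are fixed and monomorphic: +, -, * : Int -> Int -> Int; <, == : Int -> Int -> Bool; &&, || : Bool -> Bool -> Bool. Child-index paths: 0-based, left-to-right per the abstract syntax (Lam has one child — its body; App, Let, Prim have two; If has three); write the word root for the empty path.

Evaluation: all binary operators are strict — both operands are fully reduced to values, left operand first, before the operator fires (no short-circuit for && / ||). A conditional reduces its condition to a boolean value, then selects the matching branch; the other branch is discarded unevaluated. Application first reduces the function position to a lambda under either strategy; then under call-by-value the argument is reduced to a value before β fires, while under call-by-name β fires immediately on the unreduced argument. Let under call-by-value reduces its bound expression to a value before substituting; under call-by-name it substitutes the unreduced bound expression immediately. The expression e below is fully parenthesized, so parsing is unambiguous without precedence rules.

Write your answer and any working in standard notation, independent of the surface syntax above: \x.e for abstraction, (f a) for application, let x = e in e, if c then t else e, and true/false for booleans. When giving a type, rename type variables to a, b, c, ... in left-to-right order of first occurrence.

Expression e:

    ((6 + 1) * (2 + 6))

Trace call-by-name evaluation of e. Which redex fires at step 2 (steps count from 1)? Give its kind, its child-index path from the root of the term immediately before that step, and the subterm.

Answer: delta at 1 : (2 + 6)

Derivation:
step 0: ((6 + 1) * (2 + 6))
step 1: [delta@0] (7 * (2 + 6))
step 2: [delta@1] (7 * 8)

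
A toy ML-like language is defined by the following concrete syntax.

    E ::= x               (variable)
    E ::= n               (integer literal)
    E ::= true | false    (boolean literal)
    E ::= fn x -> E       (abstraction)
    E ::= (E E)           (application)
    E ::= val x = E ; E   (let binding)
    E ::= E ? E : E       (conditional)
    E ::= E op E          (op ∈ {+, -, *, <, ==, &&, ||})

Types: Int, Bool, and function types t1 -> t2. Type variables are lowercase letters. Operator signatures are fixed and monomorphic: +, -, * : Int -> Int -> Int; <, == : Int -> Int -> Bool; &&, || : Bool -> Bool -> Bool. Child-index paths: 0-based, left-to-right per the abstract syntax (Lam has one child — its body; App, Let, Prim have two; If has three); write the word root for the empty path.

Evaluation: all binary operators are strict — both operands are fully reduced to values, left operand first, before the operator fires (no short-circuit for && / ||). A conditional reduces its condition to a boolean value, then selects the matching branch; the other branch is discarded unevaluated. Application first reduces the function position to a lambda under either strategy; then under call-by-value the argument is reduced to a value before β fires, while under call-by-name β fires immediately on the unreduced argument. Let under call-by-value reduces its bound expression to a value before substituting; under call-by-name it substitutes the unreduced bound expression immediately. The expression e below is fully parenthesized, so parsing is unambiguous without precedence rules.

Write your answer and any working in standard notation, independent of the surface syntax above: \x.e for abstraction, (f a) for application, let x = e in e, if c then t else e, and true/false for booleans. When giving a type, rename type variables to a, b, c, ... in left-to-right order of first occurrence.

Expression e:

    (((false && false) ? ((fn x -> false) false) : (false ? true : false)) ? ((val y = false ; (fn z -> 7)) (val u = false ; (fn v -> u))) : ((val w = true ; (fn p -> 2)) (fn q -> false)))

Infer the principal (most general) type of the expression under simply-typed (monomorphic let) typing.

Answer: Int

Trace:
  unify Bool ~ Bool
  unify Bool ~ Bool
  unify Bool ~ Bool
\x._ : a -> Bool
  unify a -> Bool ~ Bool -> b
  unify a ~ Bool
  unify Bool ~ b
_ _ : Bool
  unify Bool ~ Bool
  unify Bool ~ Bool
  unify Bool ~ Bool
  unify Bool ~ Bool
let y : Bool
\z._ : c -> Int
let u : Bool
u : Bool
\v._ : d -> Bool
  unify c -> Int ~ (d -> Bool) -> e
  unify c ~ d -> Bool
  unify Int ~ e
_ _ : Int
let w : Bool
\p._ : f -> Int
\q._ : g -> Bool
  unify f -> Int ~ (g -> Bool) -> h
  unify f ~ g -> Bool
  unify Int ~ h
_ _ : Int
  unify Int ~ Int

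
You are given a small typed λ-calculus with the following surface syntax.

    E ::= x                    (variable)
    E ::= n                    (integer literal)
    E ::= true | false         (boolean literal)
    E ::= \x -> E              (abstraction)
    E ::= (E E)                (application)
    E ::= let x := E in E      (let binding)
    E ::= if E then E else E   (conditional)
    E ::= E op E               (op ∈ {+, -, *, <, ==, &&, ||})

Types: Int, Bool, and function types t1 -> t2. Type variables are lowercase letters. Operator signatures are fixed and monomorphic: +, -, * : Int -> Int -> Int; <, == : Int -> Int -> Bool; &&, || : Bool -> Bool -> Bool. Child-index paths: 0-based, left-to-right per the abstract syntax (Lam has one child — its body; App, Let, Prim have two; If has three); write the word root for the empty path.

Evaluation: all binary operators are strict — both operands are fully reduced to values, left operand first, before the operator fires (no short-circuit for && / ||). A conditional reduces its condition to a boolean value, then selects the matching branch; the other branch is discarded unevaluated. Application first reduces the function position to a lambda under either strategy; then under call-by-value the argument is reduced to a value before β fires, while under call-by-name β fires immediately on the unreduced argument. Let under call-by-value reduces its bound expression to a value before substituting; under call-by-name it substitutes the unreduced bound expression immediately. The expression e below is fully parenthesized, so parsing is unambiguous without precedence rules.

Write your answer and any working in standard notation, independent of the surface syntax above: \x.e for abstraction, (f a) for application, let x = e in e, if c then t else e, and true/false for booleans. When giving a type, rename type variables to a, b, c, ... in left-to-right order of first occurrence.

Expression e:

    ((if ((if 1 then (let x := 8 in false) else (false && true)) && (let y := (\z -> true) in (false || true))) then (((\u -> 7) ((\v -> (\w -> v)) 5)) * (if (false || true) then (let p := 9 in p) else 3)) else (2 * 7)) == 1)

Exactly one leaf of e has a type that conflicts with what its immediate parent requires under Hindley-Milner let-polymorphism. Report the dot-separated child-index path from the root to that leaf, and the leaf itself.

Answer: 0.0.0.0 : 1

Working:
  unify Int ~ Bool
  FAIL: mismatch Int ~ Bool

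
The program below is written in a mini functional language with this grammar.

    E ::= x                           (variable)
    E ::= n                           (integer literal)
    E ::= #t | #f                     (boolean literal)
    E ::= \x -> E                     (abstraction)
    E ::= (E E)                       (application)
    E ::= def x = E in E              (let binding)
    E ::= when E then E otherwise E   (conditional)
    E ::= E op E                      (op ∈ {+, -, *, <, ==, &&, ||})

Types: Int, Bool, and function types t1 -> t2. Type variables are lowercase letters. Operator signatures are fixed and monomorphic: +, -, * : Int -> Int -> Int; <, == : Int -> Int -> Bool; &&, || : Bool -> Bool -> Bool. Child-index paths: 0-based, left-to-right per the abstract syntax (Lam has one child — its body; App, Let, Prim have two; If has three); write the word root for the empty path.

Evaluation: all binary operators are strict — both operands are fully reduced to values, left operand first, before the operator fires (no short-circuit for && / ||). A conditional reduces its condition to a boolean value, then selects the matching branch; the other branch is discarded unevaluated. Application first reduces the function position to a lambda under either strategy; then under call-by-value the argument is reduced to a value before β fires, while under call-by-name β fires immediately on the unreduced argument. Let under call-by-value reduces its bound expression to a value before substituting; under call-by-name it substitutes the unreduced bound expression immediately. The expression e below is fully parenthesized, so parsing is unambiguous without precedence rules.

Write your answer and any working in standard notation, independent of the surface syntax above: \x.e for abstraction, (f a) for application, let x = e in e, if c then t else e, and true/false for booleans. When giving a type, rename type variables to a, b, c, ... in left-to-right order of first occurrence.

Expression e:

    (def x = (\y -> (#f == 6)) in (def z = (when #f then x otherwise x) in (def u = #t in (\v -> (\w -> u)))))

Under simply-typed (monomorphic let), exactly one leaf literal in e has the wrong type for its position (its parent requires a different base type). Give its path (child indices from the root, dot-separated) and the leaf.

Trace:
  unify Bool ~ Int
  FAIL: mismatch Bool ~ Int

Answer: 0.0.0 : false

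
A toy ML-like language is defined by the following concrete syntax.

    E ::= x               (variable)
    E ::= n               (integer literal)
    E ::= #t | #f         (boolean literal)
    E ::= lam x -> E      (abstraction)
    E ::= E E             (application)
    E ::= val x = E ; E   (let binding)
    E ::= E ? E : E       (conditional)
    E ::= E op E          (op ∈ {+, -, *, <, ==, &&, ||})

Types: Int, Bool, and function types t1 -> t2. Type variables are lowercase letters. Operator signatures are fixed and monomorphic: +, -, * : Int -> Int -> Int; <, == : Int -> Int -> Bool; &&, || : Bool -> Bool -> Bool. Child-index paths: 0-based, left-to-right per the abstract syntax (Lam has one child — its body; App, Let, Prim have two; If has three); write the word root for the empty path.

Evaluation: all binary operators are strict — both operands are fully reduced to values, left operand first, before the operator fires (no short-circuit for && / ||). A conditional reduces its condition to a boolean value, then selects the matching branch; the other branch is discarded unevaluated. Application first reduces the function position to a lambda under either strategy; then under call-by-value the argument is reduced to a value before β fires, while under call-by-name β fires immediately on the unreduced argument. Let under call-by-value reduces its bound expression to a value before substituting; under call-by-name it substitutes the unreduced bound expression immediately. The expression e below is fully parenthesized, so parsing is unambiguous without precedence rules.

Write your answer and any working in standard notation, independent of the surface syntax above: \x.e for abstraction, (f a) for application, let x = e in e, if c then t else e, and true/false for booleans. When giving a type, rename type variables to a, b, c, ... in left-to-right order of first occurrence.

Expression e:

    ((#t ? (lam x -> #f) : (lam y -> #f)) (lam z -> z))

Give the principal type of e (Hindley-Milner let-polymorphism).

Answer: Bool

Trace:
  unify Bool ~ Bool
\x._ : a -> Bool
\y._ : b -> Bool
  unify a -> Bool ~ b -> Bool
  unify a ~ b
  unify Bool ~ Bool
z : c
\z._ : c -> c
  unify b -> Bool ~ (c -> c) -> d
  unify b ~ c -> c
  unify Bool ~ d
_ _ : Bool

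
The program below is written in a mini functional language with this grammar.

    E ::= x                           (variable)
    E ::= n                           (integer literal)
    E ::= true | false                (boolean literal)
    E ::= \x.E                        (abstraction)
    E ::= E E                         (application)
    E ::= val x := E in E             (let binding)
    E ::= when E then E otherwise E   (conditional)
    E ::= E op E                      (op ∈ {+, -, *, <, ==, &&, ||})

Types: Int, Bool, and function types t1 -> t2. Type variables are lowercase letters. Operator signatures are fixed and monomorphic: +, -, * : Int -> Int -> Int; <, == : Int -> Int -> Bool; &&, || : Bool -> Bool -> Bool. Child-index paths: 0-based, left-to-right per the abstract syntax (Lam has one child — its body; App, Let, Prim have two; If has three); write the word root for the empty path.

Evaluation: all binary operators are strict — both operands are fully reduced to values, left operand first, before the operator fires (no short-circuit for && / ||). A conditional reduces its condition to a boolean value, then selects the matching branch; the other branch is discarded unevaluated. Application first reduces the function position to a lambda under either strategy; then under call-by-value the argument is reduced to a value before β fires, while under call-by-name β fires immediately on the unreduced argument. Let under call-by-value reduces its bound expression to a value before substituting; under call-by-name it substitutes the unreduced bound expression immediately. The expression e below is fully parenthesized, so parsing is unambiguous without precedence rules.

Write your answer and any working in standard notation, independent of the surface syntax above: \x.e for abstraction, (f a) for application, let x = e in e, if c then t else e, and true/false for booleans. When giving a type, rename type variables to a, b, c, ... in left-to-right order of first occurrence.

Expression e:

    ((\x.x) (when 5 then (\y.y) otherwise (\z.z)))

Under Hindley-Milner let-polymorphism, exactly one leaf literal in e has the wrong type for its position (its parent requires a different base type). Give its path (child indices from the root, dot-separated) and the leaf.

Answer: 1.0 : 5

Derivation:
x : a
\x._ : a -> a
  unify Int ~ Bool
  FAIL: mismatch Int ~ Bool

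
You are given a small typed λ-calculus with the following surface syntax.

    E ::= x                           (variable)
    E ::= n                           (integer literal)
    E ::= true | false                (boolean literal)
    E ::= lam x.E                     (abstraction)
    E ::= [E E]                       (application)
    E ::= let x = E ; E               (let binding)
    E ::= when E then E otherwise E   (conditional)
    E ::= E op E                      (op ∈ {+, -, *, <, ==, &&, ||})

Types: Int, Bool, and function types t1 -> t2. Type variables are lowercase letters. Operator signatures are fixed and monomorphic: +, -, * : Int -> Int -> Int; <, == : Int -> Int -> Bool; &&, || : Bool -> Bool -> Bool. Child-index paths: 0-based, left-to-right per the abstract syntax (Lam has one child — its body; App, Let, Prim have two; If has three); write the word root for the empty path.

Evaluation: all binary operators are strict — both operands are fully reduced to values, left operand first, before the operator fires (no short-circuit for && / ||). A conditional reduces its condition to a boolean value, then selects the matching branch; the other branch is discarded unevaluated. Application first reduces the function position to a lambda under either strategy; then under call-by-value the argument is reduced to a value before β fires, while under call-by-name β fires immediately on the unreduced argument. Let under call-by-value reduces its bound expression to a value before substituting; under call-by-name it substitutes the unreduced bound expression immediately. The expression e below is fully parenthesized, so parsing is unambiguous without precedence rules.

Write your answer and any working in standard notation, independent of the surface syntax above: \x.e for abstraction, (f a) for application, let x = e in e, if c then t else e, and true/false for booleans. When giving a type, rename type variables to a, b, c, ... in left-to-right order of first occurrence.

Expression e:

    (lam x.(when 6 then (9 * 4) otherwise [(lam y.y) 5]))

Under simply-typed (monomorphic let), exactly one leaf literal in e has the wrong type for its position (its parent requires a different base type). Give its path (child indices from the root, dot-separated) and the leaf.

Answer: 0.0 : 6

Trace:
  unify Int ~ Bool
  FAIL: mismatch Int ~ Bool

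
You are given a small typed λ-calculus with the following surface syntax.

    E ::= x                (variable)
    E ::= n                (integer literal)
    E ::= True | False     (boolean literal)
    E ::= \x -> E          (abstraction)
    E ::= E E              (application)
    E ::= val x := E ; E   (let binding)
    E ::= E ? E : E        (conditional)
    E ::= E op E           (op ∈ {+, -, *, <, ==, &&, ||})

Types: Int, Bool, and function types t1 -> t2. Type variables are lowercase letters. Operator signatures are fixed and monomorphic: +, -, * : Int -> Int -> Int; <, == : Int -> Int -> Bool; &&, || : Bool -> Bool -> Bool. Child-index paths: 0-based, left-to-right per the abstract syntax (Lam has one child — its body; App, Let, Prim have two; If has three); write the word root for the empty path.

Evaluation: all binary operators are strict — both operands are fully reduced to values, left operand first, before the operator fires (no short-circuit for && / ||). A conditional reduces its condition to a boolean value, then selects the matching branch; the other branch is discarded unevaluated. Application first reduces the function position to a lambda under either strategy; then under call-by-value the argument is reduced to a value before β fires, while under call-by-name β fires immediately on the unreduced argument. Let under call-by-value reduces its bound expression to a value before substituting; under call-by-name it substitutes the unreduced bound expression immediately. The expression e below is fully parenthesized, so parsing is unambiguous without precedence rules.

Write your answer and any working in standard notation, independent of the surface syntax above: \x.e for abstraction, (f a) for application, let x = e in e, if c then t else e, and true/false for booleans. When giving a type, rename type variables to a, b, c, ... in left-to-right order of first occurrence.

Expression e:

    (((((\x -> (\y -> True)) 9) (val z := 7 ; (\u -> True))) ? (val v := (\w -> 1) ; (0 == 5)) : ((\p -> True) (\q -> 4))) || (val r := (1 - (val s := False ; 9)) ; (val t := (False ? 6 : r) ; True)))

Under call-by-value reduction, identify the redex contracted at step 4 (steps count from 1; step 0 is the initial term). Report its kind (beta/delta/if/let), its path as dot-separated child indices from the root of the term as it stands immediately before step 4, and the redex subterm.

Answer: if at 0 : (if true then (let v = (\w.1) in (0 == 5)) else ((\p.true) (\q.4)))

Working:
step 0: ((if (((\x.(\y.true)) 9) (let z = 7 in (\u.true))) then (let v = (\w.1) in (0 == 5)) else ((\p.true) (\q.4))) || (let r = (1 - (let s = false in 9)) in (let t = (if false then 6 else r) in true)))
step 1: [beta@0.0.0] ((if ((\y.true) (let z = 7 in (\u.true))) then (let v = (\w.1) in (0 == 5)) else ((\p.true) (\q.4))) || (let r = (1 - (let s = false in 9)) in (let t = (if false then 6 else r) in true)))
step 2: [let@0.0.1] ((if ((\y.true) (\u.true)) then (let v = (\w.1) in (0 == 5)) else ((\p.true) (\q.4))) || (let r = (1 - (let s = false in 9)) in (let t = (if false then 6 else r) in true)))
step 3: [beta@0.0] ((if true then (let v = (\w.1) in (0 == 5)) else ((\p.true) (\q.4))) || (let r = (1 - (let s = false in 9)) in (let t = (if false then 6 else r) in true)))
step 4: [if@0] ((let v = (\w.1) in (0 == 5)) || (let r = (1 - (let s = false in 9)) in (let t = (if false then 6 else r) in true)))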